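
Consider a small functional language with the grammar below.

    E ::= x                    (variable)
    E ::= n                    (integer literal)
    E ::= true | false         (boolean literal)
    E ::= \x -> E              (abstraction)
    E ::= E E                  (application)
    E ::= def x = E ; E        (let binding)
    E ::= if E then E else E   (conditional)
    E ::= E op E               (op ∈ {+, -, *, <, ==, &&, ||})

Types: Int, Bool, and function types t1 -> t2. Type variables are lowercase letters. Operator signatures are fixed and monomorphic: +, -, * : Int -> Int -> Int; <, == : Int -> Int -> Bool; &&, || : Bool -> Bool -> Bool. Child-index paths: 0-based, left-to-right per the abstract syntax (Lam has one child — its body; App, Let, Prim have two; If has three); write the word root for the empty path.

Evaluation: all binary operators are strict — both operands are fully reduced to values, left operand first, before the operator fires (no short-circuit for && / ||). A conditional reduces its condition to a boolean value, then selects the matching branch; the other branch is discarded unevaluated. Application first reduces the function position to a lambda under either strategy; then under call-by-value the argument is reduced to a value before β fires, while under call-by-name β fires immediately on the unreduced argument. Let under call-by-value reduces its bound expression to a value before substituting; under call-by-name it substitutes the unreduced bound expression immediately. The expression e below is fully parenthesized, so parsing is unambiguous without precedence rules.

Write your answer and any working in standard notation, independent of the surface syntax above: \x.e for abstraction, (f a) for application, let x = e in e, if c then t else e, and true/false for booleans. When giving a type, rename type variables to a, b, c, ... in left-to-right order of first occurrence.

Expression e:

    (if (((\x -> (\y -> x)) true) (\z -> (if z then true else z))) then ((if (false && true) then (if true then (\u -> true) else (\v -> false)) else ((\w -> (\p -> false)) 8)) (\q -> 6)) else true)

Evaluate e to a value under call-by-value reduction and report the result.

Trace:
step 0: (if (((\x.(\y.x)) true) (\z.(if z then true else z))) then ((if (false && true) then (if true then (\u.true) else (\v.false)) else ((\w.(\p.false)) 8)) (\q.6)) else true)
step 1: [beta@0.0] (if ((\y.true) (\z.(if z then true else z))) then ((if (false && true) then (if true then (\u.true) else (\v.false)) else ((\w.(\p.false)) 8)) (\q.6)) else true)
step 2: [beta@0] (if true then ((if (false && true) then (if true then (\u.true) else (\v.false)) else ((\w.(\p.false)) 8)) (\q.6)) else true)
step 3: [if@root] ((if (false && true) then (if true then (\u.true) else (\v.false)) else ((\w.(\p.false)) 8)) (\q.6))
step 4: [delta@0.0] ((if false then (if true then (\u.true) else (\v.false)) else ((\w.(\p.false)) 8)) (\q.6))
step 5: [if@0] (((\w.(\p.false)) 8) (\q.6))
step 6: [beta@0] ((\p.false) (\q.6))
step 7: [beta@root] false

Answer: false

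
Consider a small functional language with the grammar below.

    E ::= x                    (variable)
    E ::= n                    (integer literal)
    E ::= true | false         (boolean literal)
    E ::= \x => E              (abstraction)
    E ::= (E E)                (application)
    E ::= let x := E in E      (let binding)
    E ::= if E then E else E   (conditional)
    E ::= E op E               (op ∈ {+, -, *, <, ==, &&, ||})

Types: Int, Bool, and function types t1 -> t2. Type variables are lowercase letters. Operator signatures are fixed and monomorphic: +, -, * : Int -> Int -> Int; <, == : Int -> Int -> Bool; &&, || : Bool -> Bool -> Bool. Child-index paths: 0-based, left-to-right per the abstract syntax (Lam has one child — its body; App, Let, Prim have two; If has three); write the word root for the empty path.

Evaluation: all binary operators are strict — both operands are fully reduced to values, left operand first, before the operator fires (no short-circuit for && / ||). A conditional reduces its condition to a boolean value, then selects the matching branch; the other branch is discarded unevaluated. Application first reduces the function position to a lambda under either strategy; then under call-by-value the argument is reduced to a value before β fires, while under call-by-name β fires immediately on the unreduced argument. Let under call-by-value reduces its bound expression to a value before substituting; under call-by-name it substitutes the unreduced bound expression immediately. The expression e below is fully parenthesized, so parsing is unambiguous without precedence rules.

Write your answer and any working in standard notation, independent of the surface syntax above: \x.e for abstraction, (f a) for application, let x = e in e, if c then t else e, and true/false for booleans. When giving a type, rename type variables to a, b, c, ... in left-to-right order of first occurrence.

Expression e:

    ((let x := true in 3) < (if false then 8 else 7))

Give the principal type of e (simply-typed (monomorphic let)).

Derivation:
let x : Bool
  unify Int ~ Int
  unify Bool ~ Bool
  unify Int ~ Int
  unify Int ~ Int

Answer: Bool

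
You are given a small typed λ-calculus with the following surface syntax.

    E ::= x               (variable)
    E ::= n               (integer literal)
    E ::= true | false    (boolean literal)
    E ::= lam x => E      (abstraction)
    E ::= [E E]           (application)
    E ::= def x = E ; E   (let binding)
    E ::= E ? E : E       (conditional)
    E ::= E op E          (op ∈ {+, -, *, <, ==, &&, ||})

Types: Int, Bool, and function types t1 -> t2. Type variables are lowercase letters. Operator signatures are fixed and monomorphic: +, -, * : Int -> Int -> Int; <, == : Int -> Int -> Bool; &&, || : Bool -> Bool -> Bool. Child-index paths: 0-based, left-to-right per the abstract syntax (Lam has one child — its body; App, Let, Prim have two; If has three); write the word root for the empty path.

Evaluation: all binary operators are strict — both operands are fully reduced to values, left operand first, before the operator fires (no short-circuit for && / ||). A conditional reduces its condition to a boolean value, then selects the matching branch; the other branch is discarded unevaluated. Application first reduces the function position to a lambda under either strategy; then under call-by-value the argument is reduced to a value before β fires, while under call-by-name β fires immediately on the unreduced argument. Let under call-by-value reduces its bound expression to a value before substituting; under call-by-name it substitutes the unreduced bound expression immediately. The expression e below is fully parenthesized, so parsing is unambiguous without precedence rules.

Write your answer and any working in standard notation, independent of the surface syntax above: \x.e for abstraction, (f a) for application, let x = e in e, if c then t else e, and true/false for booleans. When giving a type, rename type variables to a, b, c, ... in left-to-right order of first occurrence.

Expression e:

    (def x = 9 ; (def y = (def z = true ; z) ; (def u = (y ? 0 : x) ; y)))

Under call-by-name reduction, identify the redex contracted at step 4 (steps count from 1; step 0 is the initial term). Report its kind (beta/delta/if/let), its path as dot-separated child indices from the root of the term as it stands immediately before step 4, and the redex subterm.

Answer: let at root : (let z = true in z)

Derivation:
step 0: (let x = 9 in (let y = (let z = true in z) in (let u = (if y then 0 else x) in y)))
step 1: [let@root] (let y = (let z = true in z) in (let u = (if y then 0 else 9) in y))
step 2: [let@root] (let u = (if (let z = true in z) then 0 else 9) in (let z = true in z))
step 3: [let@root] (let z = true in z)
step 4: [let@root] true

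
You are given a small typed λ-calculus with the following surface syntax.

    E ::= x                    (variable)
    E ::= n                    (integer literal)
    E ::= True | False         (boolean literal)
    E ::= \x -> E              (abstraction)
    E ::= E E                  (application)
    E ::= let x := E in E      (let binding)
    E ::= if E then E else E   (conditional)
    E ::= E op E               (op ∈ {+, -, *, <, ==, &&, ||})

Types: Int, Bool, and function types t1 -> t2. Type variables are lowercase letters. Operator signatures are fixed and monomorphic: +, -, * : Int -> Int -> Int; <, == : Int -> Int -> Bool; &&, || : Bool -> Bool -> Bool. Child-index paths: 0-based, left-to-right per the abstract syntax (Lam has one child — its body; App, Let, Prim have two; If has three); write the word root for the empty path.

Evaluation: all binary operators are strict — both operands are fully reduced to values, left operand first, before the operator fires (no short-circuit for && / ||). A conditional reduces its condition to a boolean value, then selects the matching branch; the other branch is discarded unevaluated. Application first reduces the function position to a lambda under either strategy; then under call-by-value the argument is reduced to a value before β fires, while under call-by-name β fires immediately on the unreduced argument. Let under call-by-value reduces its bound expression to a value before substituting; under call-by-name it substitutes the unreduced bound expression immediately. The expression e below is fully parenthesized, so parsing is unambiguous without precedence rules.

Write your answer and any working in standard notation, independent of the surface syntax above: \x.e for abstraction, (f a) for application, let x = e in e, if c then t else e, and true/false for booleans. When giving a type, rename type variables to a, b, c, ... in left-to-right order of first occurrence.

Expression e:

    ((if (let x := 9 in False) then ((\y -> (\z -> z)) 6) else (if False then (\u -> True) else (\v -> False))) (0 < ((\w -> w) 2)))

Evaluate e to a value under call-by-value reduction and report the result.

Answer: false

Derivation:
step 0: ((if (let x = 9 in false) then ((\y.(\z.z)) 6) else (if false then (\u.true) else (\v.false))) (0 < ((\w.w) 2)))
step 1: [let@0.0] ((if false then ((\y.(\z.z)) 6) else (if false then (\u.true) else (\v.false))) (0 < ((\w.w) 2)))
step 2: [if@0] ((if false then (\u.true) else (\v.false)) (0 < ((\w.w) 2)))
step 3: [if@0] ((\v.false) (0 < ((\w.w) 2)))
step 4: [beta@1.1] ((\v.false) (0 < 2))
step 5: [delta@1] ((\v.false) true)
step 6: [beta@root] false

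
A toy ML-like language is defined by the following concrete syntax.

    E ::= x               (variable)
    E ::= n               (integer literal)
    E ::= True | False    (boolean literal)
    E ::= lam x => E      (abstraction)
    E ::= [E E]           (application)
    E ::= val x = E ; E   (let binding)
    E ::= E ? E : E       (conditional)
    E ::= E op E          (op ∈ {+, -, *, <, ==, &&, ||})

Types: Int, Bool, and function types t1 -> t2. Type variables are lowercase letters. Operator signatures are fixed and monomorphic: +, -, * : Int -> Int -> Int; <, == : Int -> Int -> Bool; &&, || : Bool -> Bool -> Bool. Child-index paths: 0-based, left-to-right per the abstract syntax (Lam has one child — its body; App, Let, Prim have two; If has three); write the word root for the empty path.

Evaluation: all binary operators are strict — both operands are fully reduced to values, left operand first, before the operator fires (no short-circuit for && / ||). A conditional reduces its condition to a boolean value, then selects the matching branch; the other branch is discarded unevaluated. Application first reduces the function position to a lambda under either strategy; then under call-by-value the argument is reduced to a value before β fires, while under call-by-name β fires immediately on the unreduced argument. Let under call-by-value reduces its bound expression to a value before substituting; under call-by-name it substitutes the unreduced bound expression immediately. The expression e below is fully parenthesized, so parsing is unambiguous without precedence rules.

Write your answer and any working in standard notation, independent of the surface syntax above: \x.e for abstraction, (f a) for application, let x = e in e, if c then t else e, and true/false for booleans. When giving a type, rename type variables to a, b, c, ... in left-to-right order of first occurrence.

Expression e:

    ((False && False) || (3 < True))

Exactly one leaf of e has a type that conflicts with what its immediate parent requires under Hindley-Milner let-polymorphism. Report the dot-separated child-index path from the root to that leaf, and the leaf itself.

Answer: 1.1 : true

Working:
  unify Bool ~ Bool
  unify Bool ~ Bool
  unify Bool ~ Bool
  unify Int ~ Int
  unify Bool ~ Int
  FAIL: mismatch Bool ~ Int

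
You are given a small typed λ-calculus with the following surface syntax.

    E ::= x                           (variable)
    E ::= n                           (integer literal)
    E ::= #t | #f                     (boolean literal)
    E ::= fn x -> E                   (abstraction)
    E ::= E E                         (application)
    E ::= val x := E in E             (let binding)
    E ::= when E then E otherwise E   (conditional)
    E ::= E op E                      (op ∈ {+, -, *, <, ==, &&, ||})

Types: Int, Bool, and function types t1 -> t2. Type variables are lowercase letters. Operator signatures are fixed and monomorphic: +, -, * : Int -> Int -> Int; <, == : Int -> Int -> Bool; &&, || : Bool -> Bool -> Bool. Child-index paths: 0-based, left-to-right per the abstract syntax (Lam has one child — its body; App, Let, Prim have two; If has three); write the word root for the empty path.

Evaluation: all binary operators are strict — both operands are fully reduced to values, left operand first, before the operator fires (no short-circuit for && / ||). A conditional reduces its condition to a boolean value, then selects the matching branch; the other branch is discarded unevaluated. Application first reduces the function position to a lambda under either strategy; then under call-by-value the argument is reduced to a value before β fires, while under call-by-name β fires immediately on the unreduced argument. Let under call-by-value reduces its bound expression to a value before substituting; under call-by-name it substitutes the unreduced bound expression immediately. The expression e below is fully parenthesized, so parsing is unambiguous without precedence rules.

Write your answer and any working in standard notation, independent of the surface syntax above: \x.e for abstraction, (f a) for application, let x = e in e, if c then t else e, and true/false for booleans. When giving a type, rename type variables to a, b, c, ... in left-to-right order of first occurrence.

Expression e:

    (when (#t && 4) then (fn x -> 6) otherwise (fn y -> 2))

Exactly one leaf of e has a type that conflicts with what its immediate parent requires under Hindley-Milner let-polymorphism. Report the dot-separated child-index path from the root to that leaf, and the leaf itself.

Answer: 0.1 : 4

Working:
  unify Bool ~ Bool
  unify Int ~ Bool
  FAIL: mismatch Int ~ Bool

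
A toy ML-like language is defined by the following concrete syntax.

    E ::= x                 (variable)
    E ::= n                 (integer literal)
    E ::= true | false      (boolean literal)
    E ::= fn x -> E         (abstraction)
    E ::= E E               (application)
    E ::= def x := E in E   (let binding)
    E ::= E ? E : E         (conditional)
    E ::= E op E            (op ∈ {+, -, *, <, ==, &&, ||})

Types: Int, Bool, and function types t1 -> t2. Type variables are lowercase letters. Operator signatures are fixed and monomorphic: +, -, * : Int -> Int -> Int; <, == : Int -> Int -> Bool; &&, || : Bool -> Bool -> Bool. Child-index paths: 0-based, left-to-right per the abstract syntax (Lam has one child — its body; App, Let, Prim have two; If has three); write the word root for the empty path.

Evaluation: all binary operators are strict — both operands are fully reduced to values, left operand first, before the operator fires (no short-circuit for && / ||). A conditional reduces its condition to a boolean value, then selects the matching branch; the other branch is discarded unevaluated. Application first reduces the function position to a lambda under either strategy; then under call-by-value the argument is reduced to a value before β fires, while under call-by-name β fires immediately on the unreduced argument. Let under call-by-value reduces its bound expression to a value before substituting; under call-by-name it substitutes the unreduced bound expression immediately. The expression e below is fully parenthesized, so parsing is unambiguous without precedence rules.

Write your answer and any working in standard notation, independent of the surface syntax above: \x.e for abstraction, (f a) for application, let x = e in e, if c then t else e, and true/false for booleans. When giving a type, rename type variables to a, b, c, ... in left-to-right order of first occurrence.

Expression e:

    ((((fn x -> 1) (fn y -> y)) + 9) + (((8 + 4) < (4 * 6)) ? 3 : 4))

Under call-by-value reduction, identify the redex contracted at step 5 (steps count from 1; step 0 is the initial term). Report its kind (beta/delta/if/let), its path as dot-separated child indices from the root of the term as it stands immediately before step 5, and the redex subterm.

Answer: delta at 1.0 : (12 < 24)

Working:
step 0: ((((\x.1) (\y.y)) + 9) + (if ((8 + 4) < (4 * 6)) then 3 else 4))
step 1: [beta@0.0] ((1 + 9) + (if ((8 + 4) < (4 * 6)) then 3 else 4))
step 2: [delta@0] (10 + (if ((8 + 4) < (4 * 6)) then 3 else 4))
step 3: [delta@1.0.0] (10 + (if (12 < (4 * 6)) then 3 else 4))
step 4: [delta@1.0.1] (10 + (if (12 < 24) then 3 else 4))
step 5: [delta@1.0] (10 + (if true then 3 else 4))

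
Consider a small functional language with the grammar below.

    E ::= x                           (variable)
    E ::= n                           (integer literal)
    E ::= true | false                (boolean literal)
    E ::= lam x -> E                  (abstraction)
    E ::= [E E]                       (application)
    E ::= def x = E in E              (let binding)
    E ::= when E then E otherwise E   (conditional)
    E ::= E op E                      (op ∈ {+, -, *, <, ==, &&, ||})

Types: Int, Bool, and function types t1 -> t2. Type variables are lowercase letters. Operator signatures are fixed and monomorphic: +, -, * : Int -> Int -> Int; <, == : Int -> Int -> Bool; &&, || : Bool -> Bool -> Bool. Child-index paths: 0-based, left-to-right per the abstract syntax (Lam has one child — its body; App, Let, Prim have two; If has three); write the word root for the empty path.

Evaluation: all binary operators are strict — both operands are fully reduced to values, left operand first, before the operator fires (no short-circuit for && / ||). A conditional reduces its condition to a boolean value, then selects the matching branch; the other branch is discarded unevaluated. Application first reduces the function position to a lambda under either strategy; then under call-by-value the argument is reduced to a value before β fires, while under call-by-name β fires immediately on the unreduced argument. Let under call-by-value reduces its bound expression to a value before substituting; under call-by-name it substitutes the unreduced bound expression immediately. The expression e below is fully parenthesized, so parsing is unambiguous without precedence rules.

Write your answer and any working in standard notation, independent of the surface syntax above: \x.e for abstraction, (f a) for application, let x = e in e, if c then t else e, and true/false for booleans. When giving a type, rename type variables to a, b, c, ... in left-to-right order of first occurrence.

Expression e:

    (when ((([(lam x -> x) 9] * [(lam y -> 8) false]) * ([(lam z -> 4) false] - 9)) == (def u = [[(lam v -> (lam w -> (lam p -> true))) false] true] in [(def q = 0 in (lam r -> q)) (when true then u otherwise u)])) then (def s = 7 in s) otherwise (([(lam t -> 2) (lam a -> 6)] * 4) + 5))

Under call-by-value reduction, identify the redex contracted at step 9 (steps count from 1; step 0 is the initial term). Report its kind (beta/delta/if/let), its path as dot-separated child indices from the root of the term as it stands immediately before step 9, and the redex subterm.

Trace:
step 0: (if (((((\x.x) 9) * ((\y.8) false)) * (((\z.4) false) - 9)) == (let u = (((\v.(\w.(\p.true))) false) true) in ((let q = 0 in (\r.q)) (if true then u else u)))) then (let s = 7 in s) else ((((\t.2) (\a.6)) * 4) + 5))
step 1: [beta@0.0.0.0] (if (((9 * ((\y.8) false)) * (((\z.4) false) - 9)) == (let u = (((\v.(\w.(\p.true))) false) true) in ((let q = 0 in (\r.q)) (if true then u else u)))) then (let s = 7 in s) else ((((\t.2) (\a.6)) * 4) + 5))
step 2: [beta@0.0.0.1] (if (((9 * 8) * (((\z.4) false) - 9)) == (let u = (((\v.(\w.(\p.true))) false) true) in ((let q = 0 in (\r.q)) (if true then u else u)))) then (let s = 7 in s) else ((((\t.2) (\a.6)) * 4) + 5))
step 3: [delta@0.0.0] (if ((72 * (((\z.4) false) - 9)) == (let u = (((\v.(\w.(\p.true))) false) true) in ((let q = 0 in (\r.q)) (if true then u else u)))) then (let s = 7 in s) else ((((\t.2) (\a.6)) * 4) + 5))
step 4: [beta@0.0.1.0] (if ((72 * (4 - 9)) == (let u = (((\v.(\w.(\p.true))) false) true) in ((let q = 0 in (\r.q)) (if true then u else u)))) then (let s = 7 in s) else ((((\t.2) (\a.6)) * 4) + 5))
step 5: [delta@0.0.1] (if ((72 * -5) == (let u = (((\v.(\w.(\p.true))) false) true) in ((let q = 0 in (\r.q)) (if true then u else u)))) then (let s = 7 in s) else ((((\t.2) (\a.6)) * 4) + 5))
step 6: [delta@0.0] (if (-360 == (let u = (((\v.(\w.(\p.true))) false) true) in ((let q = 0 in (\r.q)) (if true then u else u)))) then (let s = 7 in s) else ((((\t.2) (\a.6)) * 4) + 5))
step 7: [beta@0.1.0.0] (if (-360 == (let u = ((\w.(\p.true)) true) in ((let q = 0 in (\r.q)) (if true then u else u)))) then (let s = 7 in s) else ((((\t.2) (\a.6)) * 4) + 5))
step 8: [beta@0.1.0] (if (-360 == (let u = (\p.true) in ((let q = 0 in (\r.q)) (if true then u else u)))) then (let s = 7 in s) else ((((\t.2) (\a.6)) * 4) + 5))
step 9: [let@0.1] (if (-360 == ((let q = 0 in (\r.q)) (if true then (\p.true) else (\p.true)))) then (let s = 7 in s) else ((((\t.2) (\a.6)) * 4) + 5))

Answer: let at 0.1 : (let u = (\p.true) in ((let q = 0 in (\r.q)) (if true then u else u)))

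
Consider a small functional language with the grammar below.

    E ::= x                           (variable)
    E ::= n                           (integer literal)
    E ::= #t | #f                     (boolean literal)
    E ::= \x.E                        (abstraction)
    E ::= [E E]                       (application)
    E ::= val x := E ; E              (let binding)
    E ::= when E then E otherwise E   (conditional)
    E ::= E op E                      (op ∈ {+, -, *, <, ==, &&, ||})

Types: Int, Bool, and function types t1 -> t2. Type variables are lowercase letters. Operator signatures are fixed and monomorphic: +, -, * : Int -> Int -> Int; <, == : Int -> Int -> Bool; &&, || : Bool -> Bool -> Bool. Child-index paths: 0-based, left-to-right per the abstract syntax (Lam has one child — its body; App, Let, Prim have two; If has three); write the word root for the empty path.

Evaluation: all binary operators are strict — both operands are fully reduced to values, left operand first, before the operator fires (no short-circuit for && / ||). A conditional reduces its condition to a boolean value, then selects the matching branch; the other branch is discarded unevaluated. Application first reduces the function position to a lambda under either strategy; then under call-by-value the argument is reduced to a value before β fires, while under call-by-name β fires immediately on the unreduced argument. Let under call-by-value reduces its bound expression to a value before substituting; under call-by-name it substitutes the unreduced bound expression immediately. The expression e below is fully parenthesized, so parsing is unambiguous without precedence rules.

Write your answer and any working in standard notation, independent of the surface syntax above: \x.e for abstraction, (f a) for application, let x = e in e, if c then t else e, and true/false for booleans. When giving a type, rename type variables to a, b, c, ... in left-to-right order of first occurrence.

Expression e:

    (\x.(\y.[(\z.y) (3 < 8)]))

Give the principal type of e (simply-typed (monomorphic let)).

Working:
y : b
\z._ : c -> b
  unify Int ~ Int
  unify Int ~ Int
  unify c -> b ~ Bool -> d
  unify c ~ Bool
  unify b ~ d
_ _ : d
\y._ : d -> d
\x._ : a -> d -> d

Answer: a -> b -> b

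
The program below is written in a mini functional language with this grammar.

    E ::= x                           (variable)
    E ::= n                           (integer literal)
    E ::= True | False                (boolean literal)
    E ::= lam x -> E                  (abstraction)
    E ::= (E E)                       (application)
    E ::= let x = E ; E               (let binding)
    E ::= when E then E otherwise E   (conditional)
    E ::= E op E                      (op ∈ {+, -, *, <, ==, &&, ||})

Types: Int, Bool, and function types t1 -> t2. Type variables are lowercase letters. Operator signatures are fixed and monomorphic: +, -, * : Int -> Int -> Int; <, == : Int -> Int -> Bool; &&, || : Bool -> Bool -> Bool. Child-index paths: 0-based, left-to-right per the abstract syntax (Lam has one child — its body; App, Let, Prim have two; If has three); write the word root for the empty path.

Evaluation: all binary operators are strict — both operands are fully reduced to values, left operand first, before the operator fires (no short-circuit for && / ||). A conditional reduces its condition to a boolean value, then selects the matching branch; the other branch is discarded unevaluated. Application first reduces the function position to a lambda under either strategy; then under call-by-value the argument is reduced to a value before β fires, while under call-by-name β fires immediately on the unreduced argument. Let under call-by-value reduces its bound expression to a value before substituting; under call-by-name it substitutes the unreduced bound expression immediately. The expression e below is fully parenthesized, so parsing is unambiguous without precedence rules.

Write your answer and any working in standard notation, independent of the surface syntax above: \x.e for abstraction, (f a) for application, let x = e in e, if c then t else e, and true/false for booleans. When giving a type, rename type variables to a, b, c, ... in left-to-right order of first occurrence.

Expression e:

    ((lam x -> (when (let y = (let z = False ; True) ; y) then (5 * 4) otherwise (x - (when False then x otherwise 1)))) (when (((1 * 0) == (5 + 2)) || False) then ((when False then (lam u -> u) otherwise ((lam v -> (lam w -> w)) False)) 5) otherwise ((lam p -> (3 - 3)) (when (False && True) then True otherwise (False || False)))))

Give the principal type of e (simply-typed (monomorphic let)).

Answer: Int

Working:
let z : Bool
let y : Bool
y : Bool
  unify Bool ~ Bool
  unify Int ~ Int
  unify Int ~ Int
x : a
  unify a ~ Int
  unify Bool ~ Bool
x : Int
  unify Int ~ Int
  unify Int ~ Int
  unify Int ~ Int
\x._ : Int -> Int
  unify Int ~ Int
  unify Int ~ Int
  unify Int ~ Int
  unify Int ~ Int
  unify Int ~ Int
  unify Int ~ Int
  unify Bool ~ Bool
  unify Bool ~ Bool
  unify Bool ~ Bool
  unify Bool ~ Bool
u : b
\u._ : b -> b
w : d
\w._ : d -> d
\v._ : c -> d -> d
  unify c -> d -> d ~ Bool -> e
  unify c ~ Bool
  unify d -> d ~ e
_ _ : d -> d
  unify b -> b ~ d -> d
  unify b ~ d
  unify d ~ d
  unify d -> d ~ Int -> f
  unify d ~ Int
  unify Int ~ f
_ _ : Int
  unify Int ~ Int
  unify Int ~ Int
\p._ : g -> Int
  unify Bool ~ Bool
  unify Bool ~ Bool
  unify Bool ~ Bool
  unify Bool ~ Bool
  unify Bool ~ Bool
  unify Bool ~ Bool
  unify g -> Int ~ Bool -> h
  unify g ~ Bool
  unify Int ~ h
_ _ : Int
  unify Int ~ Int
  unify Int -> Int ~ Int -> i
  unify Int ~ Int
  unify Int ~ i
_ _ : Int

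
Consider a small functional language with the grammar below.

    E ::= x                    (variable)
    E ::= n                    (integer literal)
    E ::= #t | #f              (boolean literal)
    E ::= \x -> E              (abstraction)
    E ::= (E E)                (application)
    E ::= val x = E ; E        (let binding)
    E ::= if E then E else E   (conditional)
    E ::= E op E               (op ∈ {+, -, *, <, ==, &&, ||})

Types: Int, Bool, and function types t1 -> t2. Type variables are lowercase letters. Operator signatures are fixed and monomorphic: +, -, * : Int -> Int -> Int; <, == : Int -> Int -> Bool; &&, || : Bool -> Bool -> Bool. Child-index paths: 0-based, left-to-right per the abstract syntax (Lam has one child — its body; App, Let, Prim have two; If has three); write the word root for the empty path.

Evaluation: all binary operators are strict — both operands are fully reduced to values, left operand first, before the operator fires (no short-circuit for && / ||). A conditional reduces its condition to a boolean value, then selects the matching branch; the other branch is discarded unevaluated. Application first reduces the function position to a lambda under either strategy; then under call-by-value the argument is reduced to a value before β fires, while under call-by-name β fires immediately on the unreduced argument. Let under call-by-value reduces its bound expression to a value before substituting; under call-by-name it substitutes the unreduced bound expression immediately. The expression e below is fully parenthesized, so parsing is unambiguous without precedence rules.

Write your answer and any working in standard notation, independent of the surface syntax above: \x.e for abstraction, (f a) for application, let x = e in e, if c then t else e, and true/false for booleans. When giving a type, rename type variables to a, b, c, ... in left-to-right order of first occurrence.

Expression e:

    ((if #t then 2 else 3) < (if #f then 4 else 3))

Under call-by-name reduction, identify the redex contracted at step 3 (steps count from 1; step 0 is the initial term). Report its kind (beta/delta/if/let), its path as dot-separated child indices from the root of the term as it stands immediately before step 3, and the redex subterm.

Trace:
step 0: ((if true then 2 else 3) < (if false then 4 else 3))
step 1: [if@0] (2 < (if false then 4 else 3))
step 2: [if@1] (2 < 3)
step 3: [delta@root] true

Answer: delta at root : (2 < 3)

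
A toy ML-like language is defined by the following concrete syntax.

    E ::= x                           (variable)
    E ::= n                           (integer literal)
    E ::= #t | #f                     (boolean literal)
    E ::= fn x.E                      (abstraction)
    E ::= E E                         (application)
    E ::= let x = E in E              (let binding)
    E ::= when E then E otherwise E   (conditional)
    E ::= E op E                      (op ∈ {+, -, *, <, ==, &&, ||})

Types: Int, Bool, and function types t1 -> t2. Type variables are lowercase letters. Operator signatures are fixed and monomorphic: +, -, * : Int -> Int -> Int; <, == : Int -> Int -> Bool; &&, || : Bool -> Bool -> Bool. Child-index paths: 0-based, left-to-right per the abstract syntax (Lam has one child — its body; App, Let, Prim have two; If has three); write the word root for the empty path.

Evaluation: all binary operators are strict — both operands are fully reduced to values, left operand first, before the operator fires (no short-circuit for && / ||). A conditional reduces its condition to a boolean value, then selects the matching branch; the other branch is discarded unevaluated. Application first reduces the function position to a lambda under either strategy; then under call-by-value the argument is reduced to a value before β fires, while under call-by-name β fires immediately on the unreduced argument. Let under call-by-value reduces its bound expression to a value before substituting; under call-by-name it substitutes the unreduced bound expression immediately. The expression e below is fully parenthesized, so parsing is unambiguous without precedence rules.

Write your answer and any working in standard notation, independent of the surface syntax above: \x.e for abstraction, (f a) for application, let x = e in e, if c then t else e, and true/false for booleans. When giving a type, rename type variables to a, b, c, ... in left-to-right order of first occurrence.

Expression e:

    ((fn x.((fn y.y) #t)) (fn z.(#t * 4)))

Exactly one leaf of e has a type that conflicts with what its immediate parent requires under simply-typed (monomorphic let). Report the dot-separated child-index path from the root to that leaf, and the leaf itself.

Trace:
y : b
\y._ : b -> b
  unify b -> b ~ Bool -> c
  unify b ~ Bool
  unify Bool ~ c
_ _ : Bool
\x._ : a -> Bool
  unify Bool ~ Int
  FAIL: mismatch Bool ~ Int

Answer: 1.0.0 : true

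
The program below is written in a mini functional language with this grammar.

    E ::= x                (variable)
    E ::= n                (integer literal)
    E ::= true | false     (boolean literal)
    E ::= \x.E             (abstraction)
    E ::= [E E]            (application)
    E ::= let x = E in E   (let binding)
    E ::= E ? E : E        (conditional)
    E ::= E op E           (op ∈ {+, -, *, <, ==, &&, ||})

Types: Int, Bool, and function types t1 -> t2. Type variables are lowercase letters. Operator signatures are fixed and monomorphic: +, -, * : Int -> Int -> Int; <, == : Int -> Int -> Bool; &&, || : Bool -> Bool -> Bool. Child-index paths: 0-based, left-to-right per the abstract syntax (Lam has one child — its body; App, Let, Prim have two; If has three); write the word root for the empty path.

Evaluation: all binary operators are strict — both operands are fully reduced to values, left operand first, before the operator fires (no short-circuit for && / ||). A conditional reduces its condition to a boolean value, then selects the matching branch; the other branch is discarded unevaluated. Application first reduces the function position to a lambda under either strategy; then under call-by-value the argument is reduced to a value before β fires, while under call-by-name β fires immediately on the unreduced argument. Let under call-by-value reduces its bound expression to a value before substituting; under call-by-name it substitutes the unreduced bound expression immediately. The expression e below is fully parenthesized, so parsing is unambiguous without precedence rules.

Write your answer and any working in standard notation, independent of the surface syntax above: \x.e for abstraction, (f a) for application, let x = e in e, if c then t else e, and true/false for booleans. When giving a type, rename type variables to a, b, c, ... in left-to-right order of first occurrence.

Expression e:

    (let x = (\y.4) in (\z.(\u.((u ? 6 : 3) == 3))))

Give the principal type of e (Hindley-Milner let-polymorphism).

Answer: a -> Bool -> Bool

Trace:
\y._ : a -> Int
let x : forall. a -> Int
u : c
  unify c ~ Bool
  unify Int ~ Int
  unify Int ~ Int
  unify Int ~ Int
\u._ : Bool -> Bool
\z._ : b -> Bool -> Bool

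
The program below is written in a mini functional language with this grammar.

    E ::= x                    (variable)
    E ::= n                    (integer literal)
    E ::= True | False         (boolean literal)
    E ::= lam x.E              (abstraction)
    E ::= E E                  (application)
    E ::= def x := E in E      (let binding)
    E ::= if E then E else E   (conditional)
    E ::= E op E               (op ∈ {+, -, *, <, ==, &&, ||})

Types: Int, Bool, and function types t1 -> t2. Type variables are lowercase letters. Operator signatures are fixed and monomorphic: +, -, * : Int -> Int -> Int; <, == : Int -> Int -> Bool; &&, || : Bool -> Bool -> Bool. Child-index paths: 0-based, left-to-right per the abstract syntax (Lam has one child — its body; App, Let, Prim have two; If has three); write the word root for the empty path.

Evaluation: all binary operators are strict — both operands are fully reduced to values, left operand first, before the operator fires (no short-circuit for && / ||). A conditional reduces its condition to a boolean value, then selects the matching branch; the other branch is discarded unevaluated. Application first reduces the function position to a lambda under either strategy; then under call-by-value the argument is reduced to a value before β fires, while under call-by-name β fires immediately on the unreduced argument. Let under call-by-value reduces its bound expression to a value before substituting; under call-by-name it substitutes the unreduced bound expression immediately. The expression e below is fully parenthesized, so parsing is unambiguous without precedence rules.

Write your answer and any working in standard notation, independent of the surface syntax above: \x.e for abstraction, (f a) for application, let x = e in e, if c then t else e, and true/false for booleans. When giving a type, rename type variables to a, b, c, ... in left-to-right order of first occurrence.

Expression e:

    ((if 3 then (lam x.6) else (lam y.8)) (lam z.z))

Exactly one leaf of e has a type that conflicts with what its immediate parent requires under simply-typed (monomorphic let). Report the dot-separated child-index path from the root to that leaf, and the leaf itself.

Answer: 0.0 : 3

Derivation:
  unify Int ~ Bool
  FAIL: mismatch Int ~ Bool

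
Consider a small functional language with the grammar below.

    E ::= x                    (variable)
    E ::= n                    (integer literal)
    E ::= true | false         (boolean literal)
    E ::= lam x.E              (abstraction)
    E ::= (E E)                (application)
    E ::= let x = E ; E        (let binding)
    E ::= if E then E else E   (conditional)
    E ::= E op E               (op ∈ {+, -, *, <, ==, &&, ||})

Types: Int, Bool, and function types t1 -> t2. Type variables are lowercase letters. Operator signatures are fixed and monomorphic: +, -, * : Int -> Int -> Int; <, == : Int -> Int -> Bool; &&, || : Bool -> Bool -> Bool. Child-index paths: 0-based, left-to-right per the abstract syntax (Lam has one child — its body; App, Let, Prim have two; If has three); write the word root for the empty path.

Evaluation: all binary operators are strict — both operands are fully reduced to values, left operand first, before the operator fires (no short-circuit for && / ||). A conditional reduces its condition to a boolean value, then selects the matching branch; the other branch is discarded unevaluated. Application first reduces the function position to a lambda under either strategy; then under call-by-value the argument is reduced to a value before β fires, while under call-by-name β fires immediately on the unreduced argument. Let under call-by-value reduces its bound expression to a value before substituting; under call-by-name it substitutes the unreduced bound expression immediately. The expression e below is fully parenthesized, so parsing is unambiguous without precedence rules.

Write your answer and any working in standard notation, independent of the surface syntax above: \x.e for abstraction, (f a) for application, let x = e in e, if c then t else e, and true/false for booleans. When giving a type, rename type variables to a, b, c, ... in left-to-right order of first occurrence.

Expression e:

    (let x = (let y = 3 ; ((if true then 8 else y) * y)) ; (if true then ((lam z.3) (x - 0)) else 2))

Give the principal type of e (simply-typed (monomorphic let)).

Answer: Int

Derivation:
let y : Int
  unify Bool ~ Bool
y : Int
  unify Int ~ Int
  unify Int ~ Int
y : Int
  unify Int ~ Int
let x : Int
  unify Bool ~ Bool
\z._ : a -> Int
x : Int
  unify Int ~ Int
  unify Int ~ Int
  unify a -> Int ~ Int -> b
  unify a ~ Int
  unify Int ~ b
_ _ : Int
  unify Int ~ Int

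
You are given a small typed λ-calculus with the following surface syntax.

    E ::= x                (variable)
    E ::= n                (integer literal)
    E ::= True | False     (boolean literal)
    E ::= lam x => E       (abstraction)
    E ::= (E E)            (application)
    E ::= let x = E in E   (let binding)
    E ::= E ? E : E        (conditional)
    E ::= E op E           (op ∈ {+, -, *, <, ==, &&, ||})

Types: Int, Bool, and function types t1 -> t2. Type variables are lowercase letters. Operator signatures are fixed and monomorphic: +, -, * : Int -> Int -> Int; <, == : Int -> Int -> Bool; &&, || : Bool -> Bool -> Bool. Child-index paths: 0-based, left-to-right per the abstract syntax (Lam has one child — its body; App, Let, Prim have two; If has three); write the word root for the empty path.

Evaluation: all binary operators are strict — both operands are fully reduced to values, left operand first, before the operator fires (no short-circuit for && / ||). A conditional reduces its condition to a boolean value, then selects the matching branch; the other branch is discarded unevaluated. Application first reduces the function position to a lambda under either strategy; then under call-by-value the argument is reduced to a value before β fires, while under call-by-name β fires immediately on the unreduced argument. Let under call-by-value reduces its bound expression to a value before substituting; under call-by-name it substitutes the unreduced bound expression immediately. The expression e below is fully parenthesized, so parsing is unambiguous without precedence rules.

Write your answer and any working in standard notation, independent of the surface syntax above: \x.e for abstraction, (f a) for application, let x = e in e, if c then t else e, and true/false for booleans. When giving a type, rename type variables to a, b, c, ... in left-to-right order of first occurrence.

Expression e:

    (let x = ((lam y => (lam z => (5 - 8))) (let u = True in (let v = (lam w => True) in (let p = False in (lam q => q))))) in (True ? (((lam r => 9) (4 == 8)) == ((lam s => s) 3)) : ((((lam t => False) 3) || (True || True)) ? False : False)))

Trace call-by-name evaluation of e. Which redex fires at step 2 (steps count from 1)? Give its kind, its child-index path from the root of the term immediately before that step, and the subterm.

Answer: if at root : (if true then (((\r.9) (4 == 8)) == ((\s.s) 3)) else (if (((\t.false) 3) || (true || true)) then false else false))

Trace:
step 0: (let x = ((\y.(\z.(5 - 8))) (let u = true in (let v = (\w.true) in (let p = false in (\q.q))))) in (if true then (((\r.9) (4 == 8)) == ((\s.s) 3)) else (if (((\t.false) 3) || (true || true)) then false else false)))
step 1: [let@root] (if true then (((\r.9) (4 == 8)) == ((\s.s) 3)) else (if (((\t.false) 3) || (true || true)) then false else false))
step 2: [if@root] (((\r.9) (4 == 8)) == ((\s.s) 3))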